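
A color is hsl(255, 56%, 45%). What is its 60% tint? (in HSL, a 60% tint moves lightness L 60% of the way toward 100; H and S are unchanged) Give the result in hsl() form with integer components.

L moves 60% from 45 toward 100: 45 + 33 = 78 → 78.
H and S are unchanged.

hsl(255, 56%, 78%)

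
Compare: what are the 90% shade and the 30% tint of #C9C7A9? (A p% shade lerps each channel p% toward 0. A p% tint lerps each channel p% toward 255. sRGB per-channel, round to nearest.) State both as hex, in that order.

#C9C7A9 is rgb(201, 199, 169).
90% shade:
  R: 201 + 0.9×(0−201) = 201 − 180.9 = 20.1 → 20
  G: 199 − 179.1 = 19.9 → 20
  B: 169 − 152.1 = 16.9 → 17
  → #141411
30% tint:
  R: 201 + 16.2 = 217.2 → 217
  G: 199 + 0.3×(255−199) = 199 + 16.8 = 215.8 → 216
  B: 169 + 0.3×(255−169) = 169 + 25.8 = 194.8 → 195
  → #D9D8C3

#141411, #D9D8C3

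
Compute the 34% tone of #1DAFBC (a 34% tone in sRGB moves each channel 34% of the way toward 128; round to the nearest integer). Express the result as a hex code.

#1DAFBC is rgb(29, 175, 188).
A 34% tone moves each channel 34% toward 128:
  R: 29 + 0.34×(128−29) = 29 + 33.66 = 62.66 → 63
  G: 175 + 0.34×(128−175) = 175 − 15.98 = 159.02 → 159
  B: 188 + 0.34×(128−188) = 188 − 20.4 = 167.6 → 168
rgb(63, 159, 168) = #3F9FA8.

#3F9FA8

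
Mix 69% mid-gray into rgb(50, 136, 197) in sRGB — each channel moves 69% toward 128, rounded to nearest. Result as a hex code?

A 69% tone moves each channel 69% toward 128:
  R: 50 + 53.82 = 103.82 → 104
  G: 136 − 5.52 = 130.48 → 130
  B: 197 + 0.69×(128−197) = 197 − 47.61 = 149.39 → 149
rgb(104, 130, 149) = #688295.

#688295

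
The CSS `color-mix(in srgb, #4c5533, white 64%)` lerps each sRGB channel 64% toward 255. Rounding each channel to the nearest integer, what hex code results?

#4c5533 is rgb(76, 85, 51).
Lerp each channel 64% toward 255:
  R: 76 + 114.56 = 190.56 → 191
  G: 85 + 108.8 = 193.8 → 194
  B: 51 + 0.64×(255−51) = 51 + 130.56 = 181.56 → 182
rgb(191, 194, 182) = #bfc2b6.

#bfc2b6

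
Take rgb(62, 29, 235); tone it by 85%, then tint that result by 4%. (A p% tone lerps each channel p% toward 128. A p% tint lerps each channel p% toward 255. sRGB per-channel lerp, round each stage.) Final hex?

#7B7794

Per channel, c → c + 0.85(128 − c):
  R: 62 + 0.85×(128−62) = 62 + 56.1 = 118.1 → 118
  G: 29 + 0.85×(128−29) = 29 + 84.15 = 113.15 → 113
  B: 235 − 90.95 = 144.05 → 144
After the tone: rgb(118, 113, 144) = #767190.
Per channel, c → c + 0.04(255 − c):
  R: 118 + 0.04×(255−118) = 118 + 5.48 = 123.48 → 123
  G: 113 + 5.68 = 118.68 → 119
  B: 144 + 0.04×(255−144) = 144 + 4.44 = 148.44 → 148
rgb(123, 119, 148) = #7B7794.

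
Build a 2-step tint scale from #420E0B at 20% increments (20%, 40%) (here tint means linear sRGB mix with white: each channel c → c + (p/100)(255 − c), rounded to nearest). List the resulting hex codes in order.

#420E0B is rgb(66, 14, 11).
20%: (66 + 37.8 = 103.8→104, 14 + 48.2 = 62.2→62, 11 + 48.8 = 59.8→60) → #683E3C
40%: (66 + 75.6 = 141.6→142, 14 + 96.4 = 110.4→110, 11 + 97.6 = 108.6→109) → #8E6E6D

#683E3C, #8E6E6D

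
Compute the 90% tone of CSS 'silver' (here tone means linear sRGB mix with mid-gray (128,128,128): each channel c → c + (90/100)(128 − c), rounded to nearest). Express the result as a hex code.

#868686

CSS silver is rgb(192, 192, 192).
Lerp each channel 90% toward 128:
  R: 192 + 0.9×(128−192) = 192 − 57.6 = 134.4 → 134
  G: 192 + 0.9×(128−192) = 192 − 57.6 = 134.4 → 134
  B: 192 + 0.9×(128−192) = 192 − 57.6 = 134.4 → 134
rgb(134, 134, 134) = #868686.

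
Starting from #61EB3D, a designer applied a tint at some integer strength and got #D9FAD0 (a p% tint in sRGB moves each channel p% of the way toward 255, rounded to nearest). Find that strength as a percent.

#61EB3D is rgb(97, 235, 61); #D9FAD0 is rgb(217, 250, 208).
On the B channel (widest range): 208 ≈ 61 + (p/100)(255 − 61), so p ≈ 100×(208 − 61)/(255 − 61) = 14700/194 = 75.77.
p = 76 reproduces all three channels after rounding.

76%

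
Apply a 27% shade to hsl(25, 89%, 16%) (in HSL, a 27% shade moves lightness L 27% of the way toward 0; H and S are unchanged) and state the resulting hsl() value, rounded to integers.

hsl(25, 89%, 12%)

L moves 27% from 16 toward 0: 16 − 4.32 = 11.68 → 12.
H and S are unchanged.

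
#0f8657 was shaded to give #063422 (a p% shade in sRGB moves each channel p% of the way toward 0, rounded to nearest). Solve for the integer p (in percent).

#0f8657 is rgb(15, 134, 87); #063422 is rgb(6, 52, 34).
On the G channel (widest range): 52 ≈ 134 + (p/100)(0 − 134), so p ≈ 100×(52 − 134)/(0 − 134) = -8200/-134 = 61.19.
p = 61 reproduces all three channels after rounding.

61%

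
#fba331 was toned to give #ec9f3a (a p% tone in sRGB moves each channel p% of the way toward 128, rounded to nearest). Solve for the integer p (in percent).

12%

#fba331 is rgb(251, 163, 49); #ec9f3a is rgb(236, 159, 58).
On the R channel (widest range): 236 ≈ 251 + (p/100)(128 − 251), so p ≈ 100×(236 − 251)/(128 − 251) = -1500/-123 = 12.20.
p = 12 reproduces all three channels after rounding.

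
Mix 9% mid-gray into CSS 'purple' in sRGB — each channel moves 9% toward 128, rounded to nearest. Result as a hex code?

CSS purple is rgb(128, 0, 128).
Lerp each channel 9% toward 128:
  R: 128 + 0.09×(128−128) = 128 + 0 = 128 → 128
  G: 0 + 11.52 = 11.52 → 12
  B: 128 + 0.09×(128−128) = 128 + 0 = 128 → 128
rgb(128, 12, 128) = #800C80.

#800C80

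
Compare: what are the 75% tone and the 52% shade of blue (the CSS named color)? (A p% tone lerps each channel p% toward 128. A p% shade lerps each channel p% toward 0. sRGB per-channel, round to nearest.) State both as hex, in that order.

#6060a0, #00007a

CSS blue is rgb(0, 0, 255).
75% tone:
  R: 0 + 0.75×(128−0) = 0 + 96 = 96 → 96
  G: 0 + 0.75×(128−0) = 0 + 96 = 96 → 96
  B: 255 + 0.75×(128−255) = 255 − 95.25 = 159.75 → 160
  → #6060a0
52% shade:
  R: 0 + 0 = 0 → 0
  G: 0 + 0.52×(0−0) = 0 + 0 = 0 → 0
  B: 255 + 0.52×(0−255) = 255 − 132.6 = 122.4 → 122
  → #00007a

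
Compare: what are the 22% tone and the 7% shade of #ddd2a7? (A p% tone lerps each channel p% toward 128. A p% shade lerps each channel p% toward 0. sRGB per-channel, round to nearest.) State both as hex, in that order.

#ddd2a7 is rgb(221, 210, 167).
22% tone:
  R: 221 + 0.22×(128−221) = 221 − 20.46 = 200.54 → 201
  G: 210 + 0.22×(128−210) = 210 − 18.04 = 191.96 → 192
  B: 167 + 0.22×(128−167) = 167 − 8.58 = 158.42 → 158
  → #c9c09e
7% shade:
  R: 221 − 15.47 = 205.53 → 206
  G: 210 − 14.7 = 195.3 → 195
  B: 167 − 11.69 = 155.31 → 155
  → #cec39b

#c9c09e, #cec39b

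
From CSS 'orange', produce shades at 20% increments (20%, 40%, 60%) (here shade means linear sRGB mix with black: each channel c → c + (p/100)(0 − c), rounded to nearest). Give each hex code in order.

#cc8400, #996300, #664200

CSS orange is rgb(255, 165, 0).
20%: (255 − 51 = 204→204, 165 − 33 = 132→132, 0→0) → #cc8400
40%: (255 − 102 = 153→153, 165 − 66 = 99→99, 0→0) → #996300
60%: (255 − 153 = 102→102, 165 − 99 = 66→66, 0→0) → #664200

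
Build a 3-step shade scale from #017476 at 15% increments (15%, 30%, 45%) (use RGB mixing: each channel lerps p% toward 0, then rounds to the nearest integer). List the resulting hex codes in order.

#017476 is rgb(1, 116, 118).
15%: (1→1, 116 − 17.4 = 98.6→99, 118 − 17.7 = 100.3→100) → #016364
30%: (1→1, 116 − 34.8 = 81.2→81, 118 − 35.4 = 82.6→83) → #015153
45%: (1→1, 116 − 52.2 = 63.8→64, 118 − 53.1 = 64.9→65) → #014041

#016364, #015153, #014041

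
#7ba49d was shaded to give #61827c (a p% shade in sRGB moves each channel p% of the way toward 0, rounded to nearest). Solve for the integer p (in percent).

#7ba49d is rgb(123, 164, 157); #61827c is rgb(97, 130, 124).
On the G channel (widest range): 130 ≈ 164 + (p/100)(0 − 164), so p ≈ 100×(130 − 164)/(0 − 164) = -3400/-164 = 20.73.
p = 21 reproduces all three channels after rounding.

21%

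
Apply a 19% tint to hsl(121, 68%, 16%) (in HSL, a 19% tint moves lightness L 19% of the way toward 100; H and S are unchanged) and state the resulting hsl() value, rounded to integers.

hsl(121, 68%, 32%)

L moves 19% from 16 toward 100: 16 + 15.96 = 31.96 → 32.
H and S are unchanged.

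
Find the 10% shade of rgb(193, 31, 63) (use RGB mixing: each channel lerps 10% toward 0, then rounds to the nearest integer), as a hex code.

Per channel, c → c + 0.1(0 − c):
  R: 193 − 19.3 = 173.7 → 174
  G: 31 + 0.1×(0−31) = 31 − 3.1 = 27.9 → 28
  B: 63 + 0.1×(0−63) = 63 − 6.3 = 56.7 → 57
rgb(174, 28, 57) = #AE1C39.

#AE1C39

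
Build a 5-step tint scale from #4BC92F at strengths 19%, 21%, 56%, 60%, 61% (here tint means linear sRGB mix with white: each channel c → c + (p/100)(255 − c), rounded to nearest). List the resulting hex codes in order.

#6DD357, #71D45B, #B0E7A3, #B7E9AC, #B9EAAE

#4BC92F is rgb(75, 201, 47).
19%: (75 + 34.2 = 109.2→109, 201 + 10.26 = 211.26→211, 47 + 39.52 = 86.52→87) → #6DD357
21%: (75 + 37.8 = 112.8→113, 201 + 11.34 = 212.34→212, 47 + 43.68 = 90.68→91) → #71D45B
56%: (75 + 100.8 = 175.8→176, 201 + 30.24 = 231.24→231, 47 + 116.48 = 163.48→163) → #B0E7A3
60%: (75 + 108 = 183→183, 201 + 32.4 = 233.4→233, 47 + 124.8 = 171.8→172) → #B7E9AC
61%: (75 + 109.8 = 184.8→185, 201 + 32.94 = 233.94→234, 47 + 126.88 = 173.88→174) → #B9EAAE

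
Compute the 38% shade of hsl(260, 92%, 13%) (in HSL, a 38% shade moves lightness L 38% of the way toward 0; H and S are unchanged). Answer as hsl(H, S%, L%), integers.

L moves 38% from 13 toward 0: 13 − 4.94 = 8.06 → 8.
H and S are unchanged.

hsl(260, 92%, 8%)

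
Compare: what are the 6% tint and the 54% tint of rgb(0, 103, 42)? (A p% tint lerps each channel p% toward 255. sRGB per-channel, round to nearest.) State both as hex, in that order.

6% tint:
  R: 0 + 0.06×(255−0) = 0 + 15.3 = 15.3 → 15
  G: 103 + 0.06×(255−103) = 103 + 9.12 = 112.12 → 112
  B: 42 + 0.06×(255−42) = 42 + 12.78 = 54.78 → 55
  → #0F7037
54% tint:
  R: 0 + 0.54×(255−0) = 0 + 137.7 = 137.7 → 138
  G: 103 + 82.08 = 185.08 → 185
  B: 42 + 0.54×(255−42) = 42 + 115.02 = 157.02 → 157
  → #8AB99D

#0F7037, #8AB99D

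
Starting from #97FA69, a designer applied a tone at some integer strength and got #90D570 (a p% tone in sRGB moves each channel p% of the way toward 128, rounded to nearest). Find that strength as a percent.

30%

#97FA69 is rgb(151, 250, 105); #90D570 is rgb(144, 213, 112).
On the G channel (widest range): 213 ≈ 250 + (p/100)(128 − 250), so p ≈ 100×(213 − 250)/(128 − 250) = -3700/-122 = 30.33.
p = 30 reproduces all three channels after rounding.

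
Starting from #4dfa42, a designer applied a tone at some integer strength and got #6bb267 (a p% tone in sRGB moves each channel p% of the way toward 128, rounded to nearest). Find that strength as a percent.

59%

#4dfa42 is rgb(77, 250, 66); #6bb267 is rgb(107, 178, 103).
On the G channel (widest range): 178 ≈ 250 + (p/100)(128 − 250), so p ≈ 100×(178 − 250)/(128 − 250) = -7200/-122 = 59.02.
p = 59 reproduces all three channels after rounding.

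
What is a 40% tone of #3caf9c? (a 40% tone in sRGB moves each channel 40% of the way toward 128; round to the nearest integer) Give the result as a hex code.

#579c91

#3caf9c is rgb(60, 175, 156).
Lerp each channel 40% toward 128:
  R: 60 + 0.4×(128−60) = 60 + 27.2 = 87.2 → 87
  G: 175 − 18.8 = 156.2 → 156
  B: 156 − 11.2 = 144.8 → 145
rgb(87, 156, 145) = #579c91.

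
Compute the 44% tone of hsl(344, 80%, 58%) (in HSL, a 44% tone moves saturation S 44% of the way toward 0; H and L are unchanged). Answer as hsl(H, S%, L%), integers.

S moves 44% from 80 toward 0: 80 − 35.2 = 44.8 → 45.
H and L are unchanged.

hsl(344, 45%, 58%)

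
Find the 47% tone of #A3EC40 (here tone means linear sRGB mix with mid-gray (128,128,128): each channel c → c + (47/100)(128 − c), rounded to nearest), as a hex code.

#A3EC40 is rgb(163, 236, 64).
Lerp each channel 47% toward 128:
  R: 163 − 16.45 = 146.55 → 147
  G: 236 − 50.76 = 185.24 → 185
  B: 64 + 30.08 = 94.08 → 94
rgb(147, 185, 94) = #93B95E.

#93B95E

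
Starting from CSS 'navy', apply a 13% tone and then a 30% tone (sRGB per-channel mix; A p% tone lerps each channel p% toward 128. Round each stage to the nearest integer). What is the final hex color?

CSS navy is rgb(0, 0, 128).
Lerp each channel 13% toward 128:
  R: 0 + 0.13×(128−0) = 0 + 16.64 = 16.64 → 17
  G: 0 + 16.64 = 16.64 → 17
  B: 128 + 0 = 128 → 128
After the tone: rgb(17, 17, 128) = #111180.
A 30% tone moves each channel 30% toward 128:
  R: 17 + 33.3 = 50.3 → 50
  G: 17 + 33.3 = 50.3 → 50
  B: 128 + 0.3×(128−128) = 128 + 0 = 128 → 128
rgb(50, 50, 128) = #323280.

#323280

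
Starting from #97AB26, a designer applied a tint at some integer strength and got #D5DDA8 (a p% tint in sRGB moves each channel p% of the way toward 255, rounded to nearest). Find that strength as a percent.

60%

#97AB26 is rgb(151, 171, 38); #D5DDA8 is rgb(213, 221, 168).
On the B channel (widest range): 168 ≈ 38 + (p/100)(255 − 38), so p ≈ 100×(168 − 38)/(255 − 38) = 13000/217 = 59.91.
p = 60 reproduces all three channels after rounding.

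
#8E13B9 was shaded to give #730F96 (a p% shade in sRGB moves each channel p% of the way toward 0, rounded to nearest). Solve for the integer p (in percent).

#8E13B9 is rgb(142, 19, 185); #730F96 is rgb(115, 15, 150).
On the B channel (widest range): 150 ≈ 185 + (p/100)(0 − 185), so p ≈ 100×(150 − 185)/(0 − 185) = -3500/-185 = 18.92.
p = 19 reproduces all three channels after rounding.

19%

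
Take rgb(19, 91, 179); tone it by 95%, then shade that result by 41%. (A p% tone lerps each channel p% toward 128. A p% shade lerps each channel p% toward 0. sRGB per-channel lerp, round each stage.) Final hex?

Per channel, c → c + 0.95(128 − c):
  R: 19 + 0.95×(128−19) = 19 + 103.55 = 122.55 → 123
  G: 91 + 35.15 = 126.15 → 126
  B: 179 − 48.45 = 130.55 → 131
After the tone: rgb(123, 126, 131) = #7B7E83.
Lerp each channel 41% toward 0:
  R: 123 + 0.41×(0−123) = 123 − 50.43 = 72.57 → 73
  G: 126 − 51.66 = 74.34 → 74
  B: 131 + 0.41×(0−131) = 131 − 53.71 = 77.29 → 77
rgb(73, 74, 77) = #494A4D.

#494A4D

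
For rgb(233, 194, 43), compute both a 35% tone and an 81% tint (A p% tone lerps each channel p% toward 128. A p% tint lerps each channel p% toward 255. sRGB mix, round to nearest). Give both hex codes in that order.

35% tone:
  R: 233 + 0.35×(128−233) = 233 − 36.75 = 196.25 → 196
  G: 194 + 0.35×(128−194) = 194 − 23.1 = 170.9 → 171
  B: 43 + 0.35×(128−43) = 43 + 29.75 = 72.75 → 73
  → #c4ab49
81% tint:
  R: 233 + 17.82 = 250.82 → 251
  G: 194 + 0.81×(255−194) = 194 + 49.41 = 243.41 → 243
  B: 43 + 171.72 = 214.72 → 215
  → #fbf3d7

#c4ab49, #fbf3d7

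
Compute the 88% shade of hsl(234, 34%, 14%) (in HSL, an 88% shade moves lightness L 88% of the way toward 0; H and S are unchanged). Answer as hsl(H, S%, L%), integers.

hsl(234, 34%, 2%)

L moves 88% from 14 toward 0: 14 − 12.32 = 1.68 → 2.
H and S are unchanged.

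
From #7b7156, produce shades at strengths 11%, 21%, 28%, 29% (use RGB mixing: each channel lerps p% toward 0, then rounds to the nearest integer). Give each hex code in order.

#6d654d, #615944, #59513e, #57503d

#7b7156 is rgb(123, 113, 86).
11%: (123 − 13.53 = 109.47→109, 113 − 12.43 = 100.57→101, 86 − 9.46 = 76.54→77) → #6d654d
21%: (123 − 25.83 = 97.17→97, 113 − 23.73 = 89.27→89, 86 − 18.06 = 67.94→68) → #615944
28%: (123 − 34.44 = 88.56→89, 113 − 31.64 = 81.36→81, 86 − 24.08 = 61.92→62) → #59513e
29%: (123 − 35.67 = 87.33→87, 113 − 32.77 = 80.23→80, 86 − 24.94 = 61.06→61) → #57503d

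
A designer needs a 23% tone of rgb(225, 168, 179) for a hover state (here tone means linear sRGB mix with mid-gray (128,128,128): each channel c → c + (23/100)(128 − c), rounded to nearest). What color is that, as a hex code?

#CB9FA7

Per channel, c → c + 0.23(128 − c):
  R: 225 + 0.23×(128−225) = 225 − 22.31 = 202.69 → 203
  G: 168 − 9.2 = 158.8 → 159
  B: 179 + 0.23×(128−179) = 179 − 11.73 = 167.27 → 167
rgb(203, 159, 167) = #CB9FA7.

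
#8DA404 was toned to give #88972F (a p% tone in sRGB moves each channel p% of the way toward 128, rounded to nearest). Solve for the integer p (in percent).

#8DA404 is rgb(141, 164, 4); #88972F is rgb(136, 151, 47).
On the B channel (widest range): 47 ≈ 4 + (p/100)(128 − 4), so p ≈ 100×(47 − 4)/(128 − 4) = 4300/124 = 34.68.
p = 35 reproduces all three channels after rounding.

35%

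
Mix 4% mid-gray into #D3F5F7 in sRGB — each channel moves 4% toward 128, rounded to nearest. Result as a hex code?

#D0F0F2

#D3F5F7 is rgb(211, 245, 247).
Lerp each channel 4% toward 128:
  R: 211 + 0.04×(128−211) = 211 − 3.32 = 207.68 → 208
  G: 245 − 4.68 = 240.32 → 240
  B: 247 + 0.04×(128−247) = 247 − 4.76 = 242.24 → 242
rgb(208, 240, 242) = #D0F0F2.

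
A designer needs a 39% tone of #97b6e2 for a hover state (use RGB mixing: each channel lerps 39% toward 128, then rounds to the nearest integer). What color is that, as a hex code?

#97b6e2 is rgb(151, 182, 226).
A 39% tone moves each channel 39% toward 128:
  R: 151 + 0.39×(128−151) = 151 − 8.97 = 142.03 → 142
  G: 182 − 21.06 = 160.94 → 161
  B: 226 + 0.39×(128−226) = 226 − 38.22 = 187.78 → 188
rgb(142, 161, 188) = #8ea1bc.

#8ea1bc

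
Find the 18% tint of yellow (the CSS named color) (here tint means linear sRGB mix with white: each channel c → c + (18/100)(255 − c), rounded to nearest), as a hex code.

CSS yellow is rgb(255, 255, 0).
Per channel, c → c + 0.18(255 − c):
  R: 255 + 0.18×(255−255) = 255 + 0 = 255 → 255
  G: 255 + 0 = 255 → 255
  B: 0 + 45.9 = 45.9 → 46
rgb(255, 255, 46) = #ffff2e.

#ffff2e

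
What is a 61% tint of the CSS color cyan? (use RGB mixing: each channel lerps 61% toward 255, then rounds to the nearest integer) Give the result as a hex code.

#9cffff

CSS cyan is rgb(0, 255, 255).
Per channel, c → c + 0.61(255 − c):
  R: 0 + 155.55 = 155.55 → 156
  G: 255 + 0 = 255 → 255
  B: 255 + 0 = 255 → 255
rgb(156, 255, 255) = #9cffff.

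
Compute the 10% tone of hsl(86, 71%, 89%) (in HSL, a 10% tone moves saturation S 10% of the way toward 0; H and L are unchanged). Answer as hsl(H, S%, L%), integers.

hsl(86, 64%, 89%)

S moves 10% from 71 toward 0: 71 − 7.1 = 63.9 → 64.
H and L are unchanged.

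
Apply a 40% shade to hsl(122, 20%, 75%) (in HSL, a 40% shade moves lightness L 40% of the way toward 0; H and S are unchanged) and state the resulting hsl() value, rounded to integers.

L moves 40% from 75 toward 0: 75 − 30 = 45 → 45.
H and S are unchanged.

hsl(122, 20%, 45%)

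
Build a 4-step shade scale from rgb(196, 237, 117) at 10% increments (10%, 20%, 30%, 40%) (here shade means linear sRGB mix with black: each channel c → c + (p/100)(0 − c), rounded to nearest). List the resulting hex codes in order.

10%: (196 − 19.6 = 176.4→176, 237 − 23.7 = 213.3→213, 117 − 11.7 = 105.3→105) → #B0D569
20%: (196 − 39.2 = 156.8→157, 237 − 47.4 = 189.6→190, 117 − 23.4 = 93.6→94) → #9DBE5E
30%: (196 − 58.8 = 137.2→137, 237 − 71.1 = 165.9→166, 117 − 35.1 = 81.9→82) → #89A652
40%: (196 − 78.4 = 117.6→118, 237 − 94.8 = 142.2→142, 117 − 46.8 = 70.2→70) → #768E46

#B0D569, #9DBE5E, #89A652, #768E46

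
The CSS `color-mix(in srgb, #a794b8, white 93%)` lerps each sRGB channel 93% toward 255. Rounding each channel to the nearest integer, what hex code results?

#f9f8fa

#a794b8 is rgb(167, 148, 184).
Lerp each channel 93% toward 255:
  R: 167 + 0.93×(255−167) = 167 + 81.84 = 248.84 → 249
  G: 148 + 99.51 = 247.51 → 248
  B: 184 + 0.93×(255−184) = 184 + 66.03 = 250.03 → 250
rgb(249, 248, 250) = #f9f8fa.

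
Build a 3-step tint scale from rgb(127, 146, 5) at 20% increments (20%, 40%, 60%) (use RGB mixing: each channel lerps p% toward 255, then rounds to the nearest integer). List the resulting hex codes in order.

#99a837, #b2be69, #ccd39b

20%: (127 + 25.6 = 152.6→153, 146 + 21.8 = 167.8→168, 5 + 50 = 55→55) → #99a837
40%: (127 + 51.2 = 178.2→178, 146 + 43.6 = 189.6→190, 5 + 100 = 105→105) → #b2be69
60%: (127 + 76.8 = 203.8→204, 146 + 65.4 = 211.4→211, 5 + 150 = 155→155) → #ccd39b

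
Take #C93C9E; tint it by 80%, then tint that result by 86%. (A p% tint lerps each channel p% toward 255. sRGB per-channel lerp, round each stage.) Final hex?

#FDFAFC

#C93C9E is rgb(201, 60, 158).
Per channel, c → c + 0.8(255 − c):
  R: 201 + 0.8×(255−201) = 201 + 43.2 = 244.2 → 244
  G: 60 + 156 = 216 → 216
  B: 158 + 0.8×(255−158) = 158 + 77.6 = 235.6 → 236
After the tint: rgb(244, 216, 236) = #F4D8EC.
Lerp each channel 86% toward 255:
  R: 244 + 0.86×(255−244) = 244 + 9.46 = 253.46 → 253
  G: 216 + 33.54 = 249.54 → 250
  B: 236 + 0.86×(255−236) = 236 + 16.34 = 252.34 → 252
rgb(253, 250, 252) = #FDFAFC.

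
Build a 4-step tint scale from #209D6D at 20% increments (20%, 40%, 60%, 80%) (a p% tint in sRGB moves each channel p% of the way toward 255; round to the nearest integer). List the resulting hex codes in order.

#209D6D is rgb(32, 157, 109).
20%: (32 + 44.6 = 76.6→77, 157 + 19.6 = 176.6→177, 109 + 29.2 = 138.2→138) → #4DB18A
40%: (32 + 89.2 = 121.2→121, 157 + 39.2 = 196.2→196, 109 + 58.4 = 167.4→167) → #79C4A7
60%: (32 + 133.8 = 165.8→166, 157 + 58.8 = 215.8→216, 109 + 87.6 = 196.6→197) → #A6D8C5
80%: (32 + 178.4 = 210.4→210, 157 + 78.4 = 235.4→235, 109 + 116.8 = 225.8→226) → #D2EBE2

#4DB18A, #79C4A7, #A6D8C5, #D2EBE2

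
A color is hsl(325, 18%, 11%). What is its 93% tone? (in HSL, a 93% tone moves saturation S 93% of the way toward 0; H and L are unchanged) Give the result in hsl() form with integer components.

S moves 93% from 18 toward 0: 18 − 16.74 = 1.26 → 1.
H and L are unchanged.

hsl(325, 1%, 11%)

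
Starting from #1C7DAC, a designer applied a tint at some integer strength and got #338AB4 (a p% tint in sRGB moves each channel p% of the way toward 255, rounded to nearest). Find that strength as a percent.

#1C7DAC is rgb(28, 125, 172); #338AB4 is rgb(51, 138, 180).
On the R channel (widest range): 51 ≈ 28 + (p/100)(255 − 28), so p ≈ 100×(51 − 28)/(255 − 28) = 2300/227 = 10.13.
p = 10 reproduces all three channels after rounding.

10%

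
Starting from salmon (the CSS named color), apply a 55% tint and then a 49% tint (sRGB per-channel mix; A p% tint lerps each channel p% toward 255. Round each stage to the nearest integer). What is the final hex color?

CSS salmon is rgb(250, 128, 114).
Per channel, c → c + 0.55(255 − c):
  R: 250 + 2.75 = 252.75 → 253
  G: 128 + 0.55×(255−128) = 128 + 69.85 = 197.85 → 198
  B: 114 + 77.55 = 191.55 → 192
After the tint: rgb(253, 198, 192) = #FDC6C0.
A 49% tint moves each channel 49% toward 255:
  R: 253 + 0.49×(255−253) = 253 + 0.98 = 253.98 → 254
  G: 198 + 0.49×(255−198) = 198 + 27.93 = 225.93 → 226
  B: 192 + 0.49×(255−192) = 192 + 30.87 = 222.87 → 223
rgb(254, 226, 223) = #FEE2DF.

#FEE2DF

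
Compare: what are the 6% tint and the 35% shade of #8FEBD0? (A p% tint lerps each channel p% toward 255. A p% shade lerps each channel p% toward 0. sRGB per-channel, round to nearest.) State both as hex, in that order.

#8FEBD0 is rgb(143, 235, 208).
6% tint:
  R: 143 + 0.06×(255−143) = 143 + 6.72 = 149.72 → 150
  G: 235 + 1.2 = 236.2 → 236
  B: 208 + 0.06×(255−208) = 208 + 2.82 = 210.82 → 211
  → #96ECD3
35% shade:
  R: 143 − 50.05 = 92.95 → 93
  G: 235 + 0.35×(0−235) = 235 − 82.25 = 152.75 → 153
  B: 208 + 0.35×(0−208) = 208 − 72.8 = 135.2 → 135
  → #5D9987

#96ECD3, #5D9987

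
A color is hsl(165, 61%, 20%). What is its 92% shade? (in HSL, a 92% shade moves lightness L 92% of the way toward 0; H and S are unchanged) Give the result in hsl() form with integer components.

L moves 92% from 20 toward 0: 20 − 18.4 = 1.6 → 2.
H and S are unchanged.

hsl(165, 61%, 2%)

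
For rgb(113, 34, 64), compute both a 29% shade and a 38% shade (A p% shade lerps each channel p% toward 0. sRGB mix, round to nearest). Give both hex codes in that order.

29% shade:
  R: 113 − 32.77 = 80.23 → 80
  G: 34 + 0.29×(0−34) = 34 − 9.86 = 24.14 → 24
  B: 64 + 0.29×(0−64) = 64 − 18.56 = 45.44 → 45
  → #50182d
38% shade:
  R: 113 + 0.38×(0−113) = 113 − 42.94 = 70.06 → 70
  G: 34 + 0.38×(0−34) = 34 − 12.92 = 21.08 → 21
  B: 64 + 0.38×(0−64) = 64 − 24.32 = 39.68 → 40
  → #461528

#50182d, #461528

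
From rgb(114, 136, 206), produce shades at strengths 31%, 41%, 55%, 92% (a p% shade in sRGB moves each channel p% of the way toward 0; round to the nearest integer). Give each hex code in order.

31%: (114 − 35.34 = 78.66→79, 136 − 42.16 = 93.84→94, 206 − 63.86 = 142.14→142) → #4f5e8e
41%: (114 − 46.74 = 67.26→67, 136 − 55.76 = 80.24→80, 206 − 84.46 = 121.54→122) → #43507a
55%: (114 − 62.7 = 51.3→51, 136 − 74.8 = 61.2→61, 206 − 113.3 = 92.7→93) → #333d5d
92%: (114 − 104.88 = 9.12→9, 136 − 125.12 = 10.88→11, 206 − 189.52 = 16.48→16) → #090b10

#4f5e8e, #43507a, #333d5d, #090b10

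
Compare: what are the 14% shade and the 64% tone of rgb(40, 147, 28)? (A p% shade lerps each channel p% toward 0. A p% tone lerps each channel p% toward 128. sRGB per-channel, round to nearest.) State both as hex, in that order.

14% shade:
  R: 40 + 0.14×(0−40) = 40 − 5.6 = 34.4 → 34
  G: 147 − 20.58 = 126.42 → 126
  B: 28 + 0.14×(0−28) = 28 − 3.92 = 24.08 → 24
  → #227E18
64% tone:
  R: 40 + 0.64×(128−40) = 40 + 56.32 = 96.32 → 96
  G: 147 − 12.16 = 134.84 → 135
  B: 28 + 64 = 92 → 92
  → #60875C

#227E18, #60875C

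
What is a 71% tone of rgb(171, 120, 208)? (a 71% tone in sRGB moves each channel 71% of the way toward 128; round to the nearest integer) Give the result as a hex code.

Per channel, c → c + 0.71(128 − c):
  R: 171 + 0.71×(128−171) = 171 − 30.53 = 140.47 → 140
  G: 120 + 0.71×(128−120) = 120 + 5.68 = 125.68 → 126
  B: 208 + 0.71×(128−208) = 208 − 56.8 = 151.2 → 151
rgb(140, 126, 151) = #8C7E97.

#8C7E97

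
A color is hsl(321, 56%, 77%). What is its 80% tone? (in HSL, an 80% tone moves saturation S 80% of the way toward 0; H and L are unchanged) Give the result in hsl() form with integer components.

S moves 80% from 56 toward 0: 56 − 44.8 = 11.2 → 11.
H and L are unchanged.

hsl(321, 11%, 77%)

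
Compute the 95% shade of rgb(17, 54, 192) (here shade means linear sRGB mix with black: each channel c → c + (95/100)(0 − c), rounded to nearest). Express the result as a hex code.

#01030A

Per channel, c → c + 0.95(0 − c):
  R: 17 + 0.95×(0−17) = 17 − 16.15 = 0.85 → 1
  G: 54 + 0.95×(0−54) = 54 − 51.3 = 2.7 → 3
  B: 192 + 0.95×(0−192) = 192 − 182.4 = 9.6 → 10
rgb(1, 3, 10) = #01030A.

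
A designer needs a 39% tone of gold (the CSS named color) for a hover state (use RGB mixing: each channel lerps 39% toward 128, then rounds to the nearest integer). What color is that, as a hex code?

#CDB532

CSS gold is rgb(255, 215, 0).
Per channel, c → c + 0.39(128 − c):
  R: 255 + 0.39×(128−255) = 255 − 49.53 = 205.47 → 205
  G: 215 + 0.39×(128−215) = 215 − 33.93 = 181.07 → 181
  B: 0 + 0.39×(128−0) = 0 + 49.92 = 49.92 → 50
rgb(205, 181, 50) = #CDB532.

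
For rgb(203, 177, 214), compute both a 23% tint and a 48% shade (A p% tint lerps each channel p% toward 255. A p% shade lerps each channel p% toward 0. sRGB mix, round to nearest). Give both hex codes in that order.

#d7c3df, #6a5c6f

23% tint:
  R: 203 + 0.23×(255−203) = 203 + 11.96 = 214.96 → 215
  G: 177 + 0.23×(255−177) = 177 + 17.94 = 194.94 → 195
  B: 214 + 9.43 = 223.43 → 223
  → #d7c3df
48% shade:
  R: 203 − 97.44 = 105.56 → 106
  G: 177 − 84.96 = 92.04 → 92
  B: 214 − 102.72 = 111.28 → 111
  → #6a5c6f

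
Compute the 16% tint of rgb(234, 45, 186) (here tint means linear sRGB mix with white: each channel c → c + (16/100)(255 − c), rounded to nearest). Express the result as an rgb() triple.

A 16% tint moves each channel 16% toward 255:
  R: 234 + 0.16×(255−234) = 234 + 3.36 = 237.36 → 237
  G: 45 + 33.6 = 78.6 → 79
  B: 186 + 11.04 = 197.04 → 197

rgb(237, 79, 197)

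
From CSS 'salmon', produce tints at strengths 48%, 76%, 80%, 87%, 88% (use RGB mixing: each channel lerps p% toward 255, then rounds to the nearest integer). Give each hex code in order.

CSS salmon is rgb(250, 128, 114).
48%: (250 + 2.4 = 252.4→252, 128 + 60.96 = 188.96→189, 114 + 67.68 = 181.68→182) → #fcbdb6
76%: (250 + 3.8 = 253.8→254, 128 + 96.52 = 224.52→225, 114 + 107.16 = 221.16→221) → #fee1dd
80%: (250 + 4 = 254→254, 128 + 101.6 = 229.6→230, 114 + 112.8 = 226.8→227) → #fee6e3
87%: (250 + 4.35 = 254.35→254, 128 + 110.49 = 238.49→238, 114 + 122.67 = 236.67→237) → #feeeed
88%: (250 + 4.4 = 254.4→254, 128 + 111.76 = 239.76→240, 114 + 124.08 = 238.08→238) → #fef0ee

#fcbdb6, #fee1dd, #fee6e3, #feeeed, #fef0ee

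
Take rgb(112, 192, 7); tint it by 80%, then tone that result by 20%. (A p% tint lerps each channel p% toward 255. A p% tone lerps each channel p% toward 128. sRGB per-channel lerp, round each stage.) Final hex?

#CEDBBE

Lerp each channel 80% toward 255:
  R: 112 + 0.8×(255−112) = 112 + 114.4 = 226.4 → 226
  G: 192 + 0.8×(255−192) = 192 + 50.4 = 242.4 → 242
  B: 7 + 0.8×(255−7) = 7 + 198.4 = 205.4 → 205
After the tint: rgb(226, 242, 205) = #E2F2CD.
Lerp each channel 20% toward 128:
  R: 226 + 0.2×(128−226) = 226 − 19.6 = 206.4 → 206
  G: 242 + 0.2×(128−242) = 242 − 22.8 = 219.2 → 219
  B: 205 + 0.2×(128−205) = 205 − 15.4 = 189.6 → 190
rgb(206, 219, 190) = #CEDBBE.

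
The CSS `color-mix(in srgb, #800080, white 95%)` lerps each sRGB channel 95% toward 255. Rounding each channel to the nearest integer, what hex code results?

#800080 is rgb(128, 0, 128).
Lerp each channel 95% toward 255:
  R: 128 + 120.65 = 248.65 → 249
  G: 0 + 242.25 = 242.25 → 242
  B: 128 + 120.65 = 248.65 → 249
rgb(249, 242, 249) = #f9f2f9.

#f9f2f9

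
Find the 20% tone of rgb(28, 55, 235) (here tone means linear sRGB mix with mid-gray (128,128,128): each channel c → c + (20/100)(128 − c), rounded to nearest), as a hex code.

#3046D6

Lerp each channel 20% toward 128:
  R: 28 + 20 = 48 → 48
  G: 55 + 14.6 = 69.6 → 70
  B: 235 + 0.2×(128−235) = 235 − 21.4 = 213.6 → 214
rgb(48, 70, 214) = #3046D6.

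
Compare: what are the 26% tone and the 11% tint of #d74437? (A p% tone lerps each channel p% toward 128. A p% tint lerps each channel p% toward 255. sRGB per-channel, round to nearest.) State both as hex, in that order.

#d74437 is rgb(215, 68, 55).
26% tone:
  R: 215 − 22.62 = 192.38 → 192
  G: 68 + 0.26×(128−68) = 68 + 15.6 = 83.6 → 84
  B: 55 + 18.98 = 73.98 → 74
  → #c0544a
11% tint:
  R: 215 + 4.4 = 219.4 → 219
  G: 68 + 0.11×(255−68) = 68 + 20.57 = 88.57 → 89
  B: 55 + 0.11×(255−55) = 55 + 22 = 77 → 77
  → #db594d

#c0544a, #db594d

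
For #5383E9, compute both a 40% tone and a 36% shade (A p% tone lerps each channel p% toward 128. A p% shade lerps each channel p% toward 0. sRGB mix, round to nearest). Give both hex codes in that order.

#5383E9 is rgb(83, 131, 233).
40% tone:
  R: 83 + 18 = 101 → 101
  G: 131 − 1.2 = 129.8 → 130
  B: 233 − 42 = 191 → 191
  → #6582BF
36% shade:
  R: 83 + 0.36×(0−83) = 83 − 29.88 = 53.12 → 53
  G: 131 + 0.36×(0−131) = 131 − 47.16 = 83.84 → 84
  B: 233 + 0.36×(0−233) = 233 − 83.88 = 149.12 → 149
  → #355495

#6582BF, #355495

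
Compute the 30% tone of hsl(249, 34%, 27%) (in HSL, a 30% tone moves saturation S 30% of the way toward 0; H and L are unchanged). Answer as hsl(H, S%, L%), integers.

S moves 30% from 34 toward 0: 34 − 10.2 = 23.8 → 24.
H and L are unchanged.

hsl(249, 24%, 27%)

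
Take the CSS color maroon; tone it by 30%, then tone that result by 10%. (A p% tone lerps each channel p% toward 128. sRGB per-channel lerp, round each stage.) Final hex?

CSS maroon is rgb(128, 0, 0).
Per channel, c → c + 0.3(128 − c):
  R: 128 + 0 = 128 → 128
  G: 0 + 38.4 = 38.4 → 38
  B: 0 + 38.4 = 38.4 → 38
After the tone: rgb(128, 38, 38) = #802626.
Per channel, c → c + 0.1(128 − c):
  R: 128 + 0.1×(128−128) = 128 + 0 = 128 → 128
  G: 38 + 0.1×(128−38) = 38 + 9 = 47 → 47
  B: 38 + 0.1×(128−38) = 38 + 9 = 47 → 47
rgb(128, 47, 47) = #802f2f.

#802f2f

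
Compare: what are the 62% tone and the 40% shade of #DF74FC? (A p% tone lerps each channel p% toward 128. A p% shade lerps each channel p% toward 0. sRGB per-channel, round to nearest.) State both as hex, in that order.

#DF74FC is rgb(223, 116, 252).
62% tone:
  R: 223 + 0.62×(128−223) = 223 − 58.9 = 164.1 → 164
  G: 116 + 0.62×(128−116) = 116 + 7.44 = 123.44 → 123
  B: 252 + 0.62×(128−252) = 252 − 76.88 = 175.12 → 175
  → #A47BAF
40% shade:
  R: 223 + 0.4×(0−223) = 223 − 89.2 = 133.8 → 134
  G: 116 + 0.4×(0−116) = 116 − 46.4 = 69.6 → 70
  B: 252 + 0.4×(0−252) = 252 − 100.8 = 151.2 → 151
  → #864697

#A47BAF, #864697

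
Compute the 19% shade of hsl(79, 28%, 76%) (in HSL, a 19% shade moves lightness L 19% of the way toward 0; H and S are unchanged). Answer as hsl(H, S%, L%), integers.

hsl(79, 28%, 62%)

L moves 19% from 76 toward 0: 76 − 14.44 = 61.56 → 62.
H and S are unchanged.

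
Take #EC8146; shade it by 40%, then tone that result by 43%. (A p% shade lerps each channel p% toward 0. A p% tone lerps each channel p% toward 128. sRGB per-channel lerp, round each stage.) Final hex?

#88634F

#EC8146 is rgb(236, 129, 70).
Lerp each channel 40% toward 0:
  R: 236 − 94.4 = 141.6 → 142
  G: 129 + 0.4×(0−129) = 129 − 51.6 = 77.4 → 77
  B: 70 − 28 = 42 → 42
After the shade: rgb(142, 77, 42) = #8E4D2A.
Lerp each channel 43% toward 128:
  R: 142 + 0.43×(128−142) = 142 − 6.02 = 135.98 → 136
  G: 77 + 21.93 = 98.93 → 99
  B: 42 + 0.43×(128−42) = 42 + 36.98 = 78.98 → 79
rgb(136, 99, 79) = #88634F.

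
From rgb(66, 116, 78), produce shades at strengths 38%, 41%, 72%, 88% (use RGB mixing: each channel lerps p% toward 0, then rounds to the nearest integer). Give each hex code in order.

38%: (66 − 25.08 = 40.92→41, 116 − 44.08 = 71.92→72, 78 − 29.64 = 48.36→48) → #294830
41%: (66 − 27.06 = 38.94→39, 116 − 47.56 = 68.44→68, 78 − 31.98 = 46.02→46) → #27442E
72%: (66 − 47.52 = 18.48→18, 116 − 83.52 = 32.48→32, 78 − 56.16 = 21.84→22) → #122016
88%: (66 − 58.08 = 7.92→8, 116 − 102.08 = 13.92→14, 78 − 68.64 = 9.36→9) → #080E09

#294830, #27442E, #122016, #080E09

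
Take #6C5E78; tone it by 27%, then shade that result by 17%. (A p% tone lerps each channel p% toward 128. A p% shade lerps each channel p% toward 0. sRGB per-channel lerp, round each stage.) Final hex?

#5E5565

#6C5E78 is rgb(108, 94, 120).
A 27% tone moves each channel 27% toward 128:
  R: 108 + 0.27×(128−108) = 108 + 5.4 = 113.4 → 113
  G: 94 + 0.27×(128−94) = 94 + 9.18 = 103.18 → 103
  B: 120 + 2.16 = 122.16 → 122
After the tone: rgb(113, 103, 122) = #71677A.
Lerp each channel 17% toward 0:
  R: 113 + 0.17×(0−113) = 113 − 19.21 = 93.79 → 94
  G: 103 − 17.51 = 85.49 → 85
  B: 122 + 0.17×(0−122) = 122 − 20.74 = 101.26 → 101
rgb(94, 85, 101) = #5E5565.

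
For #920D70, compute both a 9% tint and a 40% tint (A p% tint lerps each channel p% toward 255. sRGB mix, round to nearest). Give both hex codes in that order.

#9C237D, #BE6EA9

#920D70 is rgb(146, 13, 112).
9% tint:
  R: 146 + 9.81 = 155.81 → 156
  G: 13 + 0.09×(255−13) = 13 + 21.78 = 34.78 → 35
  B: 112 + 12.87 = 124.87 → 125
  → #9C237D
40% tint:
  R: 146 + 0.4×(255−146) = 146 + 43.6 = 189.6 → 190
  G: 13 + 96.8 = 109.8 → 110
  B: 112 + 57.2 = 169.2 → 169
  → #BE6EA9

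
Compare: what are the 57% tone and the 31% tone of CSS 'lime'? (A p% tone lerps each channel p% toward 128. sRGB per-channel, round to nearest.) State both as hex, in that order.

CSS lime is rgb(0, 255, 0).
57% tone:
  R: 0 + 0.57×(128−0) = 0 + 72.96 = 72.96 → 73
  G: 255 + 0.57×(128−255) = 255 − 72.39 = 182.61 → 183
  B: 0 + 0.57×(128−0) = 0 + 72.96 = 72.96 → 73
  → #49b749
31% tone:
  R: 0 + 39.68 = 39.68 → 40
  G: 255 + 0.31×(128−255) = 255 − 39.37 = 215.63 → 216
  B: 0 + 0.31×(128−0) = 0 + 39.68 = 39.68 → 40
  → #28d828

#49b749, #28d828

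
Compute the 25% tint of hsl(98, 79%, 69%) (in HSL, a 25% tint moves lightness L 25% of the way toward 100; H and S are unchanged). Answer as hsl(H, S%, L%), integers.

hsl(98, 79%, 77%)

L moves 25% from 69 toward 100: 69 + 7.75 = 76.75 → 77.
H and S are unchanged.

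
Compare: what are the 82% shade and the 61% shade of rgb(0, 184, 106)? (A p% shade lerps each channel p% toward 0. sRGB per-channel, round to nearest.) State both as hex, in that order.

#002113, #004829

82% shade:
  R: 0 + 0.82×(0−0) = 0 + 0 = 0 → 0
  G: 184 − 150.88 = 33.12 → 33
  B: 106 − 86.92 = 19.08 → 19
  → #002113
61% shade:
  R: 0 + 0 = 0 → 0
  G: 184 − 112.24 = 71.76 → 72
  B: 106 − 64.66 = 41.34 → 41
  → #004829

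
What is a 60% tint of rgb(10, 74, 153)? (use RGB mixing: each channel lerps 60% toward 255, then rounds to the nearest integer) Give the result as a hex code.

A 60% tint moves each channel 60% toward 255:
  R: 10 + 147 = 157 → 157
  G: 74 + 108.6 = 182.6 → 183
  B: 153 + 0.6×(255−153) = 153 + 61.2 = 214.2 → 214
rgb(157, 183, 214) = #9DB7D6.

#9DB7D6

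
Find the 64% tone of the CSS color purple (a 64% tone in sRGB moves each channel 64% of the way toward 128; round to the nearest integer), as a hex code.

CSS purple is rgb(128, 0, 128).
A 64% tone moves each channel 64% toward 128:
  R: 128 + 0.64×(128−128) = 128 + 0 = 128 → 128
  G: 0 + 81.92 = 81.92 → 82
  B: 128 + 0 = 128 → 128
rgb(128, 82, 128) = #805280.

#805280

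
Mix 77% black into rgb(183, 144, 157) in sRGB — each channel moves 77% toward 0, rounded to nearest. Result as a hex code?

#2a2124

Per channel, c → c + 0.77(0 − c):
  R: 183 − 140.91 = 42.09 → 42
  G: 144 − 110.88 = 33.12 → 33
  B: 157 − 120.89 = 36.11 → 36
rgb(42, 33, 36) = #2a2124.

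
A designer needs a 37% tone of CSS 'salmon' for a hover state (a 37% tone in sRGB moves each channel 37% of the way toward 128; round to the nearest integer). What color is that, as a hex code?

CSS salmon is rgb(250, 128, 114).
Lerp each channel 37% toward 128:
  R: 250 − 45.14 = 204.86 → 205
  G: 128 + 0.37×(128−128) = 128 + 0 = 128 → 128
  B: 114 + 5.18 = 119.18 → 119
rgb(205, 128, 119) = #cd8077.

#cd8077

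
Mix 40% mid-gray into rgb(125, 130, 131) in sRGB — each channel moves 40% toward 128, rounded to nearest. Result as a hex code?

Per channel, c → c + 0.4(128 − c):
  R: 125 + 0.4×(128−125) = 125 + 1.2 = 126.2 → 126
  G: 130 − 0.8 = 129.2 → 129
  B: 131 + 0.4×(128−131) = 131 − 1.2 = 129.8 → 130
rgb(126, 129, 130) = #7E8182.

#7E8182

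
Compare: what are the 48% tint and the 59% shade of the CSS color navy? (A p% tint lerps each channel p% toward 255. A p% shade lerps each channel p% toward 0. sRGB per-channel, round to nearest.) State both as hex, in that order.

#7A7ABD, #000034

CSS navy is rgb(0, 0, 128).
48% tint:
  R: 0 + 122.4 = 122.4 → 122
  G: 0 + 0.48×(255−0) = 0 + 122.4 = 122.4 → 122
  B: 128 + 60.96 = 188.96 → 189
  → #7A7ABD
59% shade:
  R: 0 + 0 = 0 → 0
  G: 0 + 0.59×(0−0) = 0 + 0 = 0 → 0
  B: 128 − 75.52 = 52.48 → 52
  → #000034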